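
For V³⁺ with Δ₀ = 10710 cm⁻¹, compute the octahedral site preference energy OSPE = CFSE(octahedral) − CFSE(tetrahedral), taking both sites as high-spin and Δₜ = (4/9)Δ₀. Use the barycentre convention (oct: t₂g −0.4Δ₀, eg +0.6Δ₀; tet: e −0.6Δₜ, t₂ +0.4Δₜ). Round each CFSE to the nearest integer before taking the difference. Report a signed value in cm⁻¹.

V is in group 5, so V³⁺ is d² (5 − 3 = 2).
Octahedral high-spin t₂g² eg⁰: CFSE = -0.8 × 10710 = -8568 cm⁻¹.
In a tetrahedral site the filling is e² t₂⁰: CFSE(tet) = -1.2Δₜ = -1.2 × (4/9)(10710) = -5712 cm⁻¹.
OSPE = CFSE(oct) − CFSE(tet) = -8568 − (-5712) = -2856 cm⁻¹.

-2856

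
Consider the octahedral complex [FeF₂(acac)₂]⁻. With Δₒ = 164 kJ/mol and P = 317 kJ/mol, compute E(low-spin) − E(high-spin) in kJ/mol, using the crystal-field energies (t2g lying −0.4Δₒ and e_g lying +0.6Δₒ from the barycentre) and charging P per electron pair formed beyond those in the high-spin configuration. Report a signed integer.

306

Ligand charges: 2×(-1) from F⁻ and 2×(-1) from acac⁻ sum to -4; with overall charge -1, Fe is +3.
Fe is in group 8, so Fe³⁺ is d⁵ (8 − 3 = 5).
In the high-spin limit (t2g^3 e_g^2) the orbital term is 0.0Δₒ = 0 kJ/mol, with no excess pairing.
For low-spin the configuration is t2g^5 e_g^0: orbital energy -2.0 × 164 = -328 kJ/mol, and 2 additional pairs relative to high-spin add 634 kJ/mol, giving 306 kJ/mol.
E(LS) − E(HS) = 306 − (0) = 306 kJ/mol.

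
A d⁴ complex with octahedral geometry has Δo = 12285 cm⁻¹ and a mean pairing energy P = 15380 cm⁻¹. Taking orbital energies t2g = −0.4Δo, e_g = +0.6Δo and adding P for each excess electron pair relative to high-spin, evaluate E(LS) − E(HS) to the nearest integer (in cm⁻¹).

3095

High-spin: t2g^3 e_g^1, CFSE = -0.6Δo = -7371 cm⁻¹.
Low-spin: t2g^4 e_g^0, orbital CFSE = -1.6Δo = -19656 cm⁻¹; plus 1 excess pair × P = +15380 cm⁻¹; total -4276 cm⁻¹.
E(LS) − E(HS) = -4276 − (-7371) = 3095 cm⁻¹.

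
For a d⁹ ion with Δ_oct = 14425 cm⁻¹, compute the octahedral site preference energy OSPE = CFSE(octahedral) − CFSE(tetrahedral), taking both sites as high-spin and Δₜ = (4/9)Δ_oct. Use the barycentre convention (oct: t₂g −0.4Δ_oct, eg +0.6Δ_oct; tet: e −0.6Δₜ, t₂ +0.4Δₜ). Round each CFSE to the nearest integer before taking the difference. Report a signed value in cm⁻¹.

-6091

Octahedral high-spin t2g^6 e_g^3: CFSE = -0.6 × 14425 = -8655 cm⁻¹.
In a tetrahedral site the filling is e^4 t2^5: CFSE(tet) = -0.4Δₜ = -0.4 × (4/9)(14425) = -2564 cm⁻¹.
Subtracting, OSPE = -8655 − (-2564) = -6091 cm⁻¹.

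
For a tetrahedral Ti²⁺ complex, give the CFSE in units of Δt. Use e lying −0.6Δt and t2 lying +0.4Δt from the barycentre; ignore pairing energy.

Group 4 minus oxidation state +2 gives a d² configuration for Ti²⁺.
Tetrahedral splitting is small, so the complex is high-spin.
Configuration: e^2 t2^0.
CFSE = 2(-0.6Δt) + 0(0.4Δt) = -1.2Δt + 0.0Δt = -1.2Δt.

-1.2 Δt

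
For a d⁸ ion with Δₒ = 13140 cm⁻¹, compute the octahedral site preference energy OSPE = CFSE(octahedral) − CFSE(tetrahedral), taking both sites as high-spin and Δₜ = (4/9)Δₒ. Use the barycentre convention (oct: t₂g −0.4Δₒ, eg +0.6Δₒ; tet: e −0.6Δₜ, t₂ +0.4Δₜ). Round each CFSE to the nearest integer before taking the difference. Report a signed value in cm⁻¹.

-11096

In an octahedral site d⁸ (HS) is t₂g⁶ eg², giving CFSE(oct) = -1.2Δₒ = -15768 cm⁻¹.
Tetrahedral: e⁴ t₂⁴, CFSE = 4(−0.6) + 4(+0.4) = -0.8Δₜ = -0.8 × (4/9) × 13140 = -4672 cm⁻¹.
OSPE = -15768 − (-4672) = -11096 cm⁻¹.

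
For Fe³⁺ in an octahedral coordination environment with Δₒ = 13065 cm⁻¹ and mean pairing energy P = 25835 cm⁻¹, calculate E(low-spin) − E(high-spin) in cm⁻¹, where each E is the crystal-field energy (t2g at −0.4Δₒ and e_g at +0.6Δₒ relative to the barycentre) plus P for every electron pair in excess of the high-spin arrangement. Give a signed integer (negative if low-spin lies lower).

Group 8 minus oxidation state +3 gives a d⁵ configuration for Fe³⁺.
High-spin: t2g^3 e_g^2, CFSE = 0.0Δₒ = 0 cm⁻¹.
Low-spin: t2g^5 e_g^0, orbital CFSE = -2.0Δₒ = -26130 cm⁻¹; plus 2 excess pairs × P = +51670 cm⁻¹; total 25540 cm⁻¹.
Thus E(LS) − E(HS) = 25540 cm⁻¹.

25540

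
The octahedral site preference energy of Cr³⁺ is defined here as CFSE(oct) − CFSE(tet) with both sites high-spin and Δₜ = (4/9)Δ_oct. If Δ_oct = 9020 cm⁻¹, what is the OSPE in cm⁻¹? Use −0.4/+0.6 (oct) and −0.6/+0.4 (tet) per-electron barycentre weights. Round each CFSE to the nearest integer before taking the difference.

Cr³⁺: group 6, so d-count = 6 − 3 = 3.
Octahedral (high-spin): t₂g³ eg⁰, CFSE = 3(−0.4) + 0(+0.6) = -1.2Δ_oct = -1.2 × 9020 = -10824 cm⁻¹.
In a tetrahedral site the filling is e² t₂¹: CFSE(tet) = -0.8Δₜ = -0.8 × (4/9)(9020) = -3207 cm⁻¹.
OSPE = -10824 − (-3207) = -7617 cm⁻¹.

-7617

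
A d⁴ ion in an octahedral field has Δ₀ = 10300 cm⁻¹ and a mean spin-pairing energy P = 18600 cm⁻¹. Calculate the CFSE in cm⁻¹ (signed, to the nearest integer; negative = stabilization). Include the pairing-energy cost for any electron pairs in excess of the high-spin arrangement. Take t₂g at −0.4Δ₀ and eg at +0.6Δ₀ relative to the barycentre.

-6180

Δ₀ < P, so pairing is avoided: the ground state is high-spin.
Configuration: t₂g³ eg¹.
Orbital CFSE = -0.6Δ₀ = -0.6 × 10300 = -6180 cm⁻¹.
High-spin has no excess pairs, so no pairing correction applies.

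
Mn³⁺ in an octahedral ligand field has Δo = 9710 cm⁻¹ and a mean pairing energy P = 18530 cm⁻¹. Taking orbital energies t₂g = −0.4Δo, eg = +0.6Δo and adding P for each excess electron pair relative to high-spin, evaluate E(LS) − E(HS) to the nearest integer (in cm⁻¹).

8820

Mn sits in group 7; removing 3 electrons leaves Mn³⁺ with 7 − 3 = 4 d electrons.
High-spin: t₂g³ eg¹, CFSE = -0.6Δo = -5826 cm⁻¹.
Low-spin: t₂g⁴ eg⁰, orbital CFSE = -1.6Δo = -15536 cm⁻¹; plus 1 excess pair × P = +18530 cm⁻¹; total 2994 cm⁻¹.
Thus E(LS) − E(HS) = 8820 cm⁻¹.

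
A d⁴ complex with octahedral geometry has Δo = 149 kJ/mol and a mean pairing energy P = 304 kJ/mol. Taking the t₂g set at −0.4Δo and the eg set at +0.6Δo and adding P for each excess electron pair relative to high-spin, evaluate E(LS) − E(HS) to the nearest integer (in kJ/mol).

155

High-spin: t₂g³ eg¹, CFSE = -0.6Δo = -89 kJ/mol.
For low-spin the configuration is t₂g⁴ eg⁰: orbital energy -1.6 × 149 = -238 kJ/mol, and 1 additional pair relative to high-spin adds 304 kJ/mol, giving 66 kJ/mol.
The difference is 66 − (-89) = 155 kJ/mol, so high-spin lies lower.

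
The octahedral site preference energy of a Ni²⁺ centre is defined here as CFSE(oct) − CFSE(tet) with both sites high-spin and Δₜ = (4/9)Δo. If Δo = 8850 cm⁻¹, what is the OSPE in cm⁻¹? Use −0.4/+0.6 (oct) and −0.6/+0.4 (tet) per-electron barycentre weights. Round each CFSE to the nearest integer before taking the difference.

Ni sits in group 10; removing 2 electrons leaves Ni²⁺ with 10 − 2 = 8 d electrons.
Octahedral high-spin t₂g⁶ eg²: CFSE = -1.2 × 8850 = -10620 cm⁻¹.
In a tetrahedral site the filling is e⁴ t₂⁴: CFSE(tet) = -0.8Δₜ = -0.8 × (4/9)(8850) = -3147 cm⁻¹.
OSPE = -10620 − (-3147) = -7473 cm⁻¹.

-7473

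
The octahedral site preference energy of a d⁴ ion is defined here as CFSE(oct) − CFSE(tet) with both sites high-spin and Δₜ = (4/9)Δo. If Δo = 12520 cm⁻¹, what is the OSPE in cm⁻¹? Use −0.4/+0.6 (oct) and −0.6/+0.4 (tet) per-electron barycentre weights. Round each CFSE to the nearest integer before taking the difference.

-5286

Octahedral high-spin t₂g³ eg¹: CFSE = -0.6 × 12520 = -7512 cm⁻¹.
Tetrahedral: e² t₂², CFSE = 2(−0.6) + 2(+0.4) = -0.4Δₜ = -0.4 × (4/9) × 12520 = -2226 cm⁻¹.
Subtracting, OSPE = -7512 − (-2226) = -5286 cm⁻¹.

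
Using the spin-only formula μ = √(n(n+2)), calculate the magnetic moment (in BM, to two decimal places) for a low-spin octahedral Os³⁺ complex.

Group 8 minus oxidation state +3 gives a d⁵ configuration for Os³⁺.
Configuration: t₂g⁵ eg⁰ → 1 unpaired electron.
μ(spin-only) = √[1(1+2)] = √3 ≈ 1.73 BM.

1.73 BM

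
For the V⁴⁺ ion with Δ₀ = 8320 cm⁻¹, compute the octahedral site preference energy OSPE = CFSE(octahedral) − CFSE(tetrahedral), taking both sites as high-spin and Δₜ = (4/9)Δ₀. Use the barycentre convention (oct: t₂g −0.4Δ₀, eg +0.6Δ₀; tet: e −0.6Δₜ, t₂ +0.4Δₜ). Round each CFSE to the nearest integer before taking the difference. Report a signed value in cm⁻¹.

V sits in group 5; removing 4 electrons leaves V⁴⁺ with 5 − 4 = 1 d electrons.
Octahedral (high-spin): t2g^1 e_g^0, CFSE = 1(−0.4) + 0(+0.6) = -0.4Δ₀ = -0.4 × 8320 = -3328 cm⁻¹.
Tetrahedral: e^1 t2^0, CFSE = 1(−0.6) + 0(+0.4) = -0.6Δₜ = -0.6 × (4/9) × 8320 = -2219 cm⁻¹.
OSPE = CFSE(oct) − CFSE(tet) = -3328 − (-2219) = -1109 cm⁻¹.

-1109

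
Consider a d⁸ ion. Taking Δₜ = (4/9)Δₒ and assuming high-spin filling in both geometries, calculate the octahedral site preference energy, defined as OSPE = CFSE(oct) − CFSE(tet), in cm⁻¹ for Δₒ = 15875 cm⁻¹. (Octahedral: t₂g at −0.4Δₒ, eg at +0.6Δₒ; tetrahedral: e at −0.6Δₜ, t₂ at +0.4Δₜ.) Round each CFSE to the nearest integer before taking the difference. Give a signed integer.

Octahedral (high-spin): t₂g⁶ eg², CFSE = 6(−0.4) + 2(+0.6) = -1.2Δₒ = -1.2 × 15875 = -19050 cm⁻¹.
In a tetrahedral site the filling is e⁴ t₂⁴: CFSE(tet) = -0.8Δₜ = -0.8 × (4/9)(15875) = -5644 cm⁻¹.
OSPE = -19050 − (-5644) = -13406 cm⁻¹.

-13406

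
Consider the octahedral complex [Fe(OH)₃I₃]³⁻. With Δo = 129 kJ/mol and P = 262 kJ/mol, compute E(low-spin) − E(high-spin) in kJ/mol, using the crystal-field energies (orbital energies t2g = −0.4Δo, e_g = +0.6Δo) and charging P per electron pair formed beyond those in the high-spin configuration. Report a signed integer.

Ligand charges: 3×(-1) from OH⁻ and 3×(-1) from I⁻ sum to -6; with overall charge -3, Fe is +3.
Group 8 minus oxidation state +3 gives a d⁵ configuration for Fe³⁺.
High-spin d⁵ fills as t2g^3 e_g^2 with CFSE 3(−0.4) + 2(+0.6) = 0.0Δo = 0 kJ/mol.
Low-spin t2g^5 e_g^0 gives -2.0Δo = -258 kJ/mol, but forming 2 extra pairs costs 2P = 524 kJ/mol, so E(LS) = -258 + 524 = 266 kJ/mol.
The difference is 266 − (0) = 266 kJ/mol, so high-spin lies lower.

266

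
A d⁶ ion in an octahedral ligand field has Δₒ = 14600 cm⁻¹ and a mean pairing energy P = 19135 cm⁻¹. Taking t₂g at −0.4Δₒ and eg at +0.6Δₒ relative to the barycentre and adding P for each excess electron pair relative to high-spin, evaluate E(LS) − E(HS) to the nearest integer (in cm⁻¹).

High-spin: t₂g⁴ eg², CFSE = -0.4Δₒ = -5840 cm⁻¹.
Low-spin: t₂g⁶ eg⁰, orbital CFSE = -2.4Δₒ = -35040 cm⁻¹; plus 2 excess pairs × P = +38270 cm⁻¹; total 3230 cm⁻¹.
E(LS) − E(HS) = 3230 − (-5840) = 9070 cm⁻¹.

9070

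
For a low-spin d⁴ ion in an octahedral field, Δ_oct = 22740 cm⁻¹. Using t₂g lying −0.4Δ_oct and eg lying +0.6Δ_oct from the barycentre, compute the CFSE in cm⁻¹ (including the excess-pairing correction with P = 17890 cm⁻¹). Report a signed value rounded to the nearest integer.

-18494

The d⁴ electrons fill as t₂g⁴ eg⁰.
The orbital stabilization is -1.6Δ_oct = -1.6 × 22740 = -36384 cm⁻¹.
High-spin d⁴ would be t₂g³ eg¹ with 0 pairs; low-spin has 1, so 1 excess pair costs +1P = +17890 cm⁻¹.
Net CFSE = -36384 + 17890 = -18494 cm⁻¹.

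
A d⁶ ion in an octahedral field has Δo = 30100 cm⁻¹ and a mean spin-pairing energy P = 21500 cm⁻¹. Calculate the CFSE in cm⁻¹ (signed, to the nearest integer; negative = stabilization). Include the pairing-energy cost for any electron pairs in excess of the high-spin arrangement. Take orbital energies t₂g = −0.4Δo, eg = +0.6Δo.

-29240

Here Δo > P (30100 > 21500), so the low-spin state is favoured.
That gives t₂g⁶ eg⁰.
Orbital CFSE = -2.4Δo = -2.4 × 30100 = -72240 cm⁻¹.
Excess pairs vs high-spin: 3 − 1 = 2; pairing cost = +43000 cm⁻¹.
Net CFSE = -72240 + 43000 = -29240 cm⁻¹.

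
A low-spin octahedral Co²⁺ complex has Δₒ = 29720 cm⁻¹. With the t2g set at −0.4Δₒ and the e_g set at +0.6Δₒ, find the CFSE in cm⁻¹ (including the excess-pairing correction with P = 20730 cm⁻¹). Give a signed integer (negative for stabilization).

-32766

Group 9 minus oxidation state +2 gives a d⁷ configuration for Co²⁺.
Electron filling gives t2g^6 e_g^1.
Orbital CFSE = 6(-0.4) + 1(0.6) = -1.8Δₒ = -1.8 × 29720 = -53496 cm⁻¹.
Relative to high-spin t2g^5 e_g^2 (2 paired), the low-spin configuration has 1 additional pair, contributing +1 × 20730 = +20730 cm⁻¹.
Overall CFSE = -53496 + 20730 = -32766 cm⁻¹.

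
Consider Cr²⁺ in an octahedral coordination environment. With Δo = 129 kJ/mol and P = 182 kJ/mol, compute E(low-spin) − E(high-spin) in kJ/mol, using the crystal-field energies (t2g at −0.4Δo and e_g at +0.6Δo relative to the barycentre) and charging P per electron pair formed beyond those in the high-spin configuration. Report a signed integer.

53

Cr²⁺: group 6, so d-count = 6 − 2 = 4.
In the high-spin limit (t2g^3 e_g^1) the orbital term is -0.6Δo = -77 kJ/mol, with no excess pairing.
Low-spin: t2g^4 e_g^0, orbital CFSE = -1.6Δo = -206 kJ/mol; plus 1 excess pair × P = +182 kJ/mol; total -24 kJ/mol.
Thus E(LS) − E(HS) = 53 kJ/mol.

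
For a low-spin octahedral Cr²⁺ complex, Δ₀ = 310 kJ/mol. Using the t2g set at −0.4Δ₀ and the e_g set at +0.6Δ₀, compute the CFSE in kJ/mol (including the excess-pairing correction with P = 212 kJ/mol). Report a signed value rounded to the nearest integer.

Cr sits in group 6; removing 2 electrons leaves Cr²⁺ with 6 − 2 = 4 d electrons.
Electron filling gives t2g^4 e_g^0.
The orbital stabilization is -1.6Δ₀ = -1.6 × 310 = -496 kJ/mol.
High-spin d⁴ would be t2g^3 e_g^1 with 0 pairs; low-spin has 1, so 1 excess pair costs +1P = +212 kJ/mol.
Overall CFSE = -496 + 212 = -284 kJ/mol.

-284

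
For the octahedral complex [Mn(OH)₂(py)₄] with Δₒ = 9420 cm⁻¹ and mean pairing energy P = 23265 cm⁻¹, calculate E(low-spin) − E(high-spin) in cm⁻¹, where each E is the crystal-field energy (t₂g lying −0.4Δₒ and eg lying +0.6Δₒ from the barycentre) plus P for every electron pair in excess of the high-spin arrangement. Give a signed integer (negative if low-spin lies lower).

27690

Ligand charges: 2×(-1) from OH⁻ and 4×(+0) from py sum to -2; with overall charge +0, Mn is +2.
Mn sits in group 7; removing 2 electrons leaves Mn²⁺ with 7 − 2 = 5 d electrons.
In the high-spin limit (t₂g³ eg²) the orbital term is 0.0Δₒ = 0 cm⁻¹, with no excess pairing.
Low-spin t₂g⁵ eg⁰ gives -2.0Δₒ = -18840 cm⁻¹, but forming 2 extra pairs costs 2P = 46530 cm⁻¹, so E(LS) = -18840 + 46530 = 27690 cm⁻¹.
Thus E(LS) − E(HS) = 27690 cm⁻¹.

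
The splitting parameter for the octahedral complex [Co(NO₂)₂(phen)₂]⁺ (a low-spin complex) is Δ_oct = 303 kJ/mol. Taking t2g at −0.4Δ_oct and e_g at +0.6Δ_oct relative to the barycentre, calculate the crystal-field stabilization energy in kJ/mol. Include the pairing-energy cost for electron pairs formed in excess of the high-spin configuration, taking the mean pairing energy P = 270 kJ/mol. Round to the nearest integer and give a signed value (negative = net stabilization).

Ligand charges: 2×(-1) from NO₂⁻ and 2×(+0) from phen sum to -2; with overall charge +1, Co is +3.
Group 9 minus oxidation state +3 gives a d⁶ configuration for Co³⁺.
The d⁶ electrons fill as t2g^6 e_g^0.
CFSE(orbital) = 6×(-0.4Δ_oct) + 0×(0.6Δ_oct) = -2.4Δ_oct; with Δ_oct = 303 kJ/mol that is -727 kJ/mol.
Relative to high-spin t2g^4 e_g^2 (1 paired), the low-spin configuration has 2 additional pairs, contributing +2 × 270 = +540 kJ/mol.
Overall CFSE = -727 + 540 = -187 kJ/mol.

-187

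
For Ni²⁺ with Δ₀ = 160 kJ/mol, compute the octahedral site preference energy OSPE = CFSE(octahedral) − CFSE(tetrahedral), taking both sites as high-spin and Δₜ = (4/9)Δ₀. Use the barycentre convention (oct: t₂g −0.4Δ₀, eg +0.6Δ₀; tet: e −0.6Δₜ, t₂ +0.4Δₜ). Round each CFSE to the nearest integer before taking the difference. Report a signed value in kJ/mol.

Group 10 minus oxidation state +2 gives a d⁸ configuration for Ni²⁺.
Octahedral high-spin t2g^6 e_g^2: CFSE = -1.2 × 160 = -192 kJ/mol.
In a tetrahedral site the filling is e^4 t2^4: CFSE(tet) = -0.8Δₜ = -0.8 × (4/9)(160) = -57 kJ/mol.
OSPE = -192 − (-57) = -135 kJ/mol.

-135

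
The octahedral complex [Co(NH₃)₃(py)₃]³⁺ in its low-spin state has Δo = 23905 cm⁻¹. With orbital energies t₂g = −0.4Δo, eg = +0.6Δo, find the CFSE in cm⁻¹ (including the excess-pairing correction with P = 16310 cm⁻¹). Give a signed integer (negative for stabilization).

Ligand charges: 3×(+0) from NH₃ and 3×(+0) from py sum to +0; with overall charge +3, Co is +3.
Co sits in group 9; removing 3 electrons leaves Co³⁺ with 9 − 3 = 6 d electrons.
The d⁶ electrons fill as t₂g⁶ eg⁰.
CFSE(orbital) = 6×(-0.4Δo) + 0×(0.6Δo) = -2.4Δo; with Δo = 23905 cm⁻¹ that is -57372 cm⁻¹.
Pairing penalty: 3 pairs vs 1 in the high-spin reference → 2 extra × P = 32620 cm⁻¹.
Overall CFSE = -57372 + 32620 = -24752 cm⁻¹.

-24752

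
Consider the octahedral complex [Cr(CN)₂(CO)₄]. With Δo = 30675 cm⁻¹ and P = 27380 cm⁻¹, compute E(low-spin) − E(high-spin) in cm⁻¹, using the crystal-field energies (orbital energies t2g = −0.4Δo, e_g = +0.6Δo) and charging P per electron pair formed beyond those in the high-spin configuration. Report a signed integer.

-3295

Ligand charges: 2×(-1) from CN⁻ and 4×(+0) from CO sum to -2; with overall charge +0, Cr is +2.
Cr sits in group 6; removing 2 electrons leaves Cr²⁺ with 6 − 2 = 4 d electrons.
In the high-spin limit (t2g^3 e_g^1) the orbital term is -0.6Δo = -18405 cm⁻¹, with no excess pairing.
Low-spin: t2g^4 e_g^0, orbital CFSE = -1.6Δo = -49080 cm⁻¹; plus 1 excess pair × P = +27380 cm⁻¹; total -21700 cm⁻¹.
The difference is -21700 − (-18405) = -3295 cm⁻¹, so low-spin lies lower.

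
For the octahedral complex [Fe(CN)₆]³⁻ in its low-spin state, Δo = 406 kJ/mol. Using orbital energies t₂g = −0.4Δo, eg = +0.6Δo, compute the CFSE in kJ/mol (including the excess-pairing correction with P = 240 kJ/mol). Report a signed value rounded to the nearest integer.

-332

Each CN⁻ contributes -1; 6 × (-1) = -6. With overall charge -3, Fe is in the +3 oxidation state.
Fe sits in group 8; removing 3 electrons leaves Fe³⁺ with 8 − 3 = 5 d electrons.
Configuration: t₂g⁵ eg⁰.
CFSE(orbital) = 5×(-0.4Δo) + 0×(0.6Δo) = -2.0Δo; with Δo = 406 kJ/mol that is -812 kJ/mol.
High-spin d⁵ would be t₂g³ eg² with 0 pairs; low-spin has 2, so 2 excess pairs cost +2P = +480 kJ/mol.
Combining: -812 + 480 = -332 kJ/mol.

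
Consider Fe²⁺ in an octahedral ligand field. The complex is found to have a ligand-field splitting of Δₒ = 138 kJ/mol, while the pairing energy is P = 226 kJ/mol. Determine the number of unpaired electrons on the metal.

4

Fe sits in group 8; removing 2 electrons leaves Fe²⁺ with 8 − 2 = 6 d electrons.
With Δₒ < P the complex is high-spin.
Filling d⁶ accordingly: t₂g⁴ eg².
Unpaired electrons: 4.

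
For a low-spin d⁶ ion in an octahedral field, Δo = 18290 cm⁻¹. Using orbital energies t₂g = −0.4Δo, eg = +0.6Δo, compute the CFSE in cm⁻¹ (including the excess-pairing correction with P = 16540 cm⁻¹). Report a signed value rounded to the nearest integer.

Electron filling gives t₂g⁶ eg⁰.
The orbital stabilization is -2.4Δo = -2.4 × 18290 = -43896 cm⁻¹.
Pairing penalty: 3 pairs vs 1 in the high-spin reference → 2 extra × P = 33080 cm⁻¹.
Combining: -43896 + 33080 = -10816 cm⁻¹.

-10816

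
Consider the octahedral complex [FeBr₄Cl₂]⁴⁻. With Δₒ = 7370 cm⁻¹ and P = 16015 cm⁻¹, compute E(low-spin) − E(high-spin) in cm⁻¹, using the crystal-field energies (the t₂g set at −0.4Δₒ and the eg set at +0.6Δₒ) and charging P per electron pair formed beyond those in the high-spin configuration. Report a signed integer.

Ligand charges: 4×(-1) from Br⁻ and 2×(-1) from Cl⁻ sum to -6; with overall charge -4, Fe is +2.
Group 8 minus oxidation state +2 gives a d⁶ configuration for Fe²⁺.
In the high-spin limit (t₂g⁴ eg²) the orbital term is -0.4Δₒ = -2948 cm⁻¹, with no excess pairing.
Low-spin t₂g⁶ eg⁰ gives -2.4Δₒ = -17688 cm⁻¹, but forming 2 extra pairs costs 2P = 32030 cm⁻¹, so E(LS) = -17688 + 32030 = 14342 cm⁻¹.
Thus E(LS) − E(HS) = 17290 cm⁻¹.

17290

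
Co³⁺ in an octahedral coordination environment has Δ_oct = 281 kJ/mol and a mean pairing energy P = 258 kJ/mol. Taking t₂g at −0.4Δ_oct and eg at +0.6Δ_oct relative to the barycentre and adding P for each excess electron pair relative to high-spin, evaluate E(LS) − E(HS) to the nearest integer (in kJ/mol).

-46

Co sits in group 9; removing 3 electrons leaves Co³⁺ with 9 − 3 = 6 d electrons.
In the high-spin limit (t₂g⁴ eg²) the orbital term is -0.4Δ_oct = -112 kJ/mol, with no excess pairing.
For low-spin the configuration is t₂g⁶ eg⁰: orbital energy -2.4 × 281 = -674 kJ/mol, and 2 additional pairs relative to high-spin add 516 kJ/mol, giving -158 kJ/mol.
E(LS) − E(HS) = -158 − (-112) = -46 kJ/mol.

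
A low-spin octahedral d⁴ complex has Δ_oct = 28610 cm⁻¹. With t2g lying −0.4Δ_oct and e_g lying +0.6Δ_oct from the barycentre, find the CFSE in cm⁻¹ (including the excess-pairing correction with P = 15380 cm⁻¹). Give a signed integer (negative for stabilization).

The d⁴ electrons fill as t2g^4 e_g^0.
CFSE(orbital) = 4×(-0.4Δ_oct) + 0×(0.6Δ_oct) = -1.6Δ_oct; with Δ_oct = 28610 cm⁻¹ that is -45776 cm⁻¹.
High-spin d⁴ would be t2g^3 e_g^1 with 0 pairs; low-spin has 1, so 1 excess pair costs +1P = +15380 cm⁻¹.
Net CFSE = -45776 + 15380 = -30396 cm⁻¹.

-30396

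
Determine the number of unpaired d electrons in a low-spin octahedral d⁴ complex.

2

Configuration: t2g^4 e_g^0, giving 2 unpaired electrons.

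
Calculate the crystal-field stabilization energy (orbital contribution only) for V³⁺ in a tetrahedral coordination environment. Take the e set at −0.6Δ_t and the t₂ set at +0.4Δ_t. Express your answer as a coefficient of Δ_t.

-1.2 Δ_t

V is in group 5, so V³⁺ is d² (5 − 3 = 2).
With tetrahedral geometry the complex is necessarily high-spin.
Configuration: e² t₂⁰.
CFSE = 2(-0.6Δ_t) + 0(0.4Δ_t) = -1.2Δ_t + 0.0Δ_t = -1.2Δ_t.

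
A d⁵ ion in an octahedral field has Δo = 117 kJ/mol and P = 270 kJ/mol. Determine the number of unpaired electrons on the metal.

With Δo < P the complex is high-spin.
That gives t₂g³ eg².
Unpaired electrons: 5.

5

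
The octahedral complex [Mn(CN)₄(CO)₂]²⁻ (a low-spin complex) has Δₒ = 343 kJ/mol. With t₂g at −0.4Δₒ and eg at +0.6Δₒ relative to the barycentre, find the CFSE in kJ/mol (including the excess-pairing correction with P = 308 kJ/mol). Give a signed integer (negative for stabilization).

Ligand charges: 4×(-1) from CN⁻ and 2×(+0) from CO sum to -4; with overall charge -2, Mn is +2.
Mn is in group 7, so Mn²⁺ is d⁵ (7 − 2 = 5).
The d⁵ electrons fill as t₂g⁵ eg⁰.
The orbital stabilization is -2.0Δₒ = -2.0 × 343 = -686 kJ/mol.
Relative to high-spin t₂g³ eg² (0 paired), the low-spin configuration has 2 additional pairs, contributing +2 × 308 = +616 kJ/mol.
Net CFSE = -686 + 616 = -70 kJ/mol.

-70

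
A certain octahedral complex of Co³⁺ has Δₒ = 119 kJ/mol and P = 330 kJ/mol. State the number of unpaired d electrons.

4

Group 9 minus oxidation state +3 gives a d⁶ configuration for Co³⁺.
With Δₒ < P the complex is high-spin.
Filling d⁶ accordingly: t₂g⁴ eg².
Unpaired electrons: 4.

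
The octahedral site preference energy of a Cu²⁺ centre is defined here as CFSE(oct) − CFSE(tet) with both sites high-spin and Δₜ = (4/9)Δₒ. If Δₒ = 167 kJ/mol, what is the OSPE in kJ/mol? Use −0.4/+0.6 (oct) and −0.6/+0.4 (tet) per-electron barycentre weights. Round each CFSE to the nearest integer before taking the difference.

-70

Cu sits in group 11; removing 2 electrons leaves Cu²⁺ with 11 − 2 = 9 d electrons.
In an octahedral site d⁹ (HS) is t₂g⁶ eg³, giving CFSE(oct) = -0.6Δₒ = -100 kJ/mol.
Tetrahedral: e⁴ t₂⁵, CFSE = 4(−0.6) + 5(+0.4) = -0.4Δₜ = -0.4 × (4/9) × 167 = -30 kJ/mol.
OSPE = -100 − (-30) = -70 kJ/mol.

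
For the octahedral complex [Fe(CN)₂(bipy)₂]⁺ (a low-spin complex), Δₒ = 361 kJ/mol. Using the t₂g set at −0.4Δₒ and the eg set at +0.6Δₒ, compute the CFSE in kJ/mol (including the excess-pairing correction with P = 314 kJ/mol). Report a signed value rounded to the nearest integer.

Ligand charges: 2×(-1) from CN⁻ and 2×(+0) from bipy sum to -2; with overall charge +1, Fe is +3.
Fe³⁺: group 8, so d-count = 8 − 3 = 5.
The d⁵ electrons fill as t₂g⁵ eg⁰.
CFSE(orbital) = 5×(-0.4Δₒ) + 0×(0.6Δₒ) = -2.0Δₒ; with Δₒ = 361 kJ/mol that is -722 kJ/mol.
Pairing penalty: 2 pairs vs 0 in the high-spin reference → 2 extra × P = 628 kJ/mol.
Overall CFSE = -722 + 628 = -94 kJ/mol.

-94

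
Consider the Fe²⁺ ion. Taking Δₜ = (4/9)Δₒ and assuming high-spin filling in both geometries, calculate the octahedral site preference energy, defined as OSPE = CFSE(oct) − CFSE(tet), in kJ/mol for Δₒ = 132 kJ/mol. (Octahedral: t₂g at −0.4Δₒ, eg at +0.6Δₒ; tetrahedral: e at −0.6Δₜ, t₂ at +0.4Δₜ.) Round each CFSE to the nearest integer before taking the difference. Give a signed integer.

Group 8 minus oxidation state +2 gives a d⁶ configuration for Fe²⁺.
Octahedral (high-spin): t2g^4 e_g^2, CFSE = 4(−0.4) + 2(+0.6) = -0.4Δₒ = -0.4 × 132 = -53 kJ/mol.
Tetrahedral: e^3 t2^3, CFSE = 3(−0.6) + 3(+0.4) = -0.6Δₜ = -0.6 × (4/9) × 132 = -35 kJ/mol.
OSPE = CFSE(oct) − CFSE(tet) = -53 − (-35) = -18 kJ/mol.

-18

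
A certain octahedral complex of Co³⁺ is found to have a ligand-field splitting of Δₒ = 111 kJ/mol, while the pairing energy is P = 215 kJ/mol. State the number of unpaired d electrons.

4

Co is in group 9, so Co³⁺ is d⁶ (9 − 3 = 6).
Since Δₒ = 111 kJ/mol < P = 215 kJ/mol, the complex adopts the high-spin configuration.
Filling d⁶ accordingly: t₂g⁴ eg².
Unpaired electrons: 4.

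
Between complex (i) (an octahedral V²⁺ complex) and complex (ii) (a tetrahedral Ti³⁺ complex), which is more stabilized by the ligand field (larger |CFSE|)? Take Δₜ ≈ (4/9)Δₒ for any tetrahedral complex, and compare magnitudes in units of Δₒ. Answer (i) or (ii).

(i)

(i): V is in group 5, so V²⁺ is d³ (5 − 2 = 3); For octahedral d³ the high- and low-spin configurations coincide; t₂g³ eg⁰, CFSE = -1.2Δₒ.
(ii): Ti sits in group 4; removing 3 electrons leaves Ti³⁺ with 4 − 3 = 1 d electrons; With tetrahedral geometry the complex is necessarily high-spin; e¹ t₂⁰, CFSE = -0.6Δₜ ≈ -0.27Δₒ.
So (i) has the larger |CFSE|.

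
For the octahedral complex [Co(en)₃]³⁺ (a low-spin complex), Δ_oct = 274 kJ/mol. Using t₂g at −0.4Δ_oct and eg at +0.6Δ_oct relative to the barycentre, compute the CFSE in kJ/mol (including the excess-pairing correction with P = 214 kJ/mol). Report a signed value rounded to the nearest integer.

-230

en is neutral, so the +3 overall charge sits on Co: oxidation state +3.
Group 9 minus oxidation state +3 gives a d⁶ configuration for Co³⁺.
The d⁶ electrons fill as t₂g⁶ eg⁰.
The orbital stabilization is -2.4Δ_oct = -2.4 × 274 = -658 kJ/mol.
Relative to high-spin t₂g⁴ eg² (1 paired), the low-spin configuration has 2 additional pairs, contributing +2 × 214 = +428 kJ/mol.
Combining: -658 + 428 = -230 kJ/mol.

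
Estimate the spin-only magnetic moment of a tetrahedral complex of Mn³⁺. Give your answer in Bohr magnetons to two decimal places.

4.90 Bohr magnetons

Group 7 minus oxidation state +3 gives a d⁴ configuration for Mn³⁺.
Tetrahedral fields are weak (Δₜ ≈ 4/9 Δₒ), so electrons fill high-spin.
Configuration: e² t₂² → 4 unpaired electrons.
μ(spin-only) = √[4(4+2)] = √24 ≈ 4.90 Bohr magnetons.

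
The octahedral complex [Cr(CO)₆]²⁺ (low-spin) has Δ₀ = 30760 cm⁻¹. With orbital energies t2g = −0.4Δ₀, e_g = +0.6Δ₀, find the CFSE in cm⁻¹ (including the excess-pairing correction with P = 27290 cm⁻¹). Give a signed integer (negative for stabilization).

-21926

CO is neutral, so the +2 overall charge sits on Cr: oxidation state +2.
Cr sits in group 6; removing 2 electrons leaves Cr²⁺ with 6 − 2 = 4 d electrons.
Configuration: t2g^4 e_g^0.
The orbital stabilization is -1.6Δ₀ = -1.6 × 30760 = -49216 cm⁻¹.
High-spin d⁴ would be t2g^3 e_g^1 with 0 pairs; low-spin has 1, so 1 excess pair costs +1P = +27290 cm⁻¹.
Combining: -49216 + 27290 = -21926 cm⁻¹.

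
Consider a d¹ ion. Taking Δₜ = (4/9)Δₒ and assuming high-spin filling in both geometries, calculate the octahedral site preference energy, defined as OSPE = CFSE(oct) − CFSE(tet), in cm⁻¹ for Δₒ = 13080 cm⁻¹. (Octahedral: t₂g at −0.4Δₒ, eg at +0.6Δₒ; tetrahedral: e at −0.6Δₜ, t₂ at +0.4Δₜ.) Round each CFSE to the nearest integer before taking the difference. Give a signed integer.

Octahedral high-spin t₂g¹ eg⁰: CFSE = -0.4 × 13080 = -5232 cm⁻¹.
Tetrahedral e¹ t₂⁰ gives -0.6Δₜ = -0.6 × (4/9) × 13080 = -3488 cm⁻¹.
Subtracting, OSPE = -5232 − (-3488) = -1744 cm⁻¹.

-1744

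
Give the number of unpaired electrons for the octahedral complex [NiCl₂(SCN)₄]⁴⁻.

2

Ligand charges: 2×(-1) from Cl⁻ and 4×(-1) from SCN⁻ sum to -6; with overall charge -4, Ni is +2.
Ni²⁺: group 10, so d-count = 10 − 2 = 8.
Configuration: t2g^6 e_g^2, giving 2 unpaired electrons.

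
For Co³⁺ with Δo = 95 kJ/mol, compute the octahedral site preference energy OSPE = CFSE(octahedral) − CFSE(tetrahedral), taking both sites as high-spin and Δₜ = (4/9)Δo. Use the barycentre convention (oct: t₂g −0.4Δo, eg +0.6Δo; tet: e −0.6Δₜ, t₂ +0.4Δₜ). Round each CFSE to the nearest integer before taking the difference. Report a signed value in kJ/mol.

Group 9 minus oxidation state +3 gives a d⁶ configuration for Co³⁺.
In an octahedral site d⁶ (HS) is t₂g⁴ eg², giving CFSE(oct) = -0.4Δo = -38 kJ/mol.
Tetrahedral e³ t₂³ gives -0.6Δₜ = -0.6 × (4/9) × 95 = -25 kJ/mol.
OSPE = CFSE(oct) − CFSE(tet) = -38 − (-25) = -13 kJ/mol.

-13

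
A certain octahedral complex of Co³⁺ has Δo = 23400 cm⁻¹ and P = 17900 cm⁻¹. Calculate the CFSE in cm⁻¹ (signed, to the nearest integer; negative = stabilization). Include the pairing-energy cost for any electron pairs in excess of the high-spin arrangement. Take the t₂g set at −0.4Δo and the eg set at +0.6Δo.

Co is in group 9, so Co³⁺ is d⁶ (9 − 3 = 6).
With Δo > P the complex is low-spin.
Filling d⁶ accordingly: t₂g⁶ eg⁰.
Orbital CFSE = -2.4Δo = -2.4 × 23400 = -56160 cm⁻¹.
Excess pairs vs high-spin: 3 − 1 = 2; pairing cost = +35800 cm⁻¹.
Net CFSE = -56160 + 35800 = -20360 cm⁻¹.

-20360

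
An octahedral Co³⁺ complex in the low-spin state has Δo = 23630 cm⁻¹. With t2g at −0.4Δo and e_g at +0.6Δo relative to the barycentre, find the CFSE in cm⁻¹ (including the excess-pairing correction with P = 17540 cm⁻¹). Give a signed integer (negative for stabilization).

Co³⁺: group 9, so d-count = 9 − 3 = 6.
The d⁶ electrons fill as t2g^6 e_g^0.
The orbital stabilization is -2.4Δo = -2.4 × 23630 = -56712 cm⁻¹.
Pairing penalty: 3 pairs vs 1 in the high-spin reference → 2 extra × P = 35080 cm⁻¹.
Overall CFSE = -56712 + 35080 = -21632 cm⁻¹.

-21632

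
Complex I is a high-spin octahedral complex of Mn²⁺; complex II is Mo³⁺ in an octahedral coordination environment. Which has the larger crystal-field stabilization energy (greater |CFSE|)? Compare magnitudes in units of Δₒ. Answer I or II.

I: Group 7 minus oxidation state +2 gives a d⁵ configuration for Mn²⁺; t2g^3 e_g^2, CFSE = 0.0Δₒ.
II: Mo sits in group 6; removing 3 electrons leaves Mo³⁺ with 6 − 3 = 3 d electrons; For octahedral d³ the high- and low-spin configurations coincide; t2g^3 e_g^0, CFSE = -1.2Δₒ.
So II has the larger |CFSE|.

II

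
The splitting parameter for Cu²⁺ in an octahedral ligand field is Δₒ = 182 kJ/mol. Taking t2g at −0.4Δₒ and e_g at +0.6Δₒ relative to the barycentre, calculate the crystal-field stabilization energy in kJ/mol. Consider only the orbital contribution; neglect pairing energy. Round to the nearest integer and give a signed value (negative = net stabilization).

-109

Cu is in group 11, so Cu²⁺ is d⁹ (11 − 2 = 9).
For octahedral d⁹ the high- and low-spin configurations coincide.
Configuration: t2g^6 e_g^3.
CFSE(orbital) = 6×(-0.4Δₒ) + 3×(0.6Δₒ) = -0.6Δₒ; with Δₒ = 182 kJ/mol that is -109 kJ/mol.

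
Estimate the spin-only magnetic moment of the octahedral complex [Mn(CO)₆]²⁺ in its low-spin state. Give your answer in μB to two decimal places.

CO is neutral, so the +2 overall charge sits on Mn: oxidation state +2.
Mn²⁺: group 7, so d-count = 7 − 2 = 5.
Configuration: t₂g⁵ eg⁰ → 1 unpaired electron.
μ(spin-only) = √[1(1+2)] = √3 ≈ 1.73 μB.

1.73 μB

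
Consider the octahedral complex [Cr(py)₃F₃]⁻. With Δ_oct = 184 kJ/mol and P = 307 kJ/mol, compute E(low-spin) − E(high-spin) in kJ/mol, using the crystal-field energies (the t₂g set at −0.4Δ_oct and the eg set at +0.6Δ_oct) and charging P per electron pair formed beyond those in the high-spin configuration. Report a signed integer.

Ligand charges: 3×(+0) from py and 3×(-1) from F⁻ sum to -3; with overall charge -1, Cr is +2.
Cr sits in group 6; removing 2 electrons leaves Cr²⁺ with 6 − 2 = 4 d electrons.
In the high-spin limit (t₂g³ eg¹) the orbital term is -0.6Δ_oct = -110 kJ/mol, with no excess pairing.
Low-spin: t₂g⁴ eg⁰, orbital CFSE = -1.6Δ_oct = -294 kJ/mol; plus 1 excess pair × P = +307 kJ/mol; total 13 kJ/mol.
Thus E(LS) − E(HS) = 123 kJ/mol.

123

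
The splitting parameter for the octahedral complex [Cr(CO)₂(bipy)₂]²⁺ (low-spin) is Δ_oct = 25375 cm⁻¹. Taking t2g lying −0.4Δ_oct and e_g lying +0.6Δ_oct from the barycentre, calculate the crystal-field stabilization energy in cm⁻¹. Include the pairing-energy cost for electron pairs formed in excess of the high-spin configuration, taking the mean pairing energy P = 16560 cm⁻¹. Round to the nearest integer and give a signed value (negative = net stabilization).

Ligand charges: 2×(+0) from CO and 2×(+0) from bipy sum to +0; with overall charge +2, Cr is +2.
Cr sits in group 6; removing 2 electrons leaves Cr²⁺ with 6 − 2 = 4 d electrons.
The d⁴ electrons fill as t2g^4 e_g^0.
The orbital stabilization is -1.6Δ_oct = -1.6 × 25375 = -40600 cm⁻¹.
Relative to high-spin t2g^3 e_g^1 (0 paired), the low-spin configuration has 1 additional pair, contributing +1 × 16560 = +16560 cm⁻¹.
Net CFSE = -40600 + 16560 = -24040 cm⁻¹.

-24040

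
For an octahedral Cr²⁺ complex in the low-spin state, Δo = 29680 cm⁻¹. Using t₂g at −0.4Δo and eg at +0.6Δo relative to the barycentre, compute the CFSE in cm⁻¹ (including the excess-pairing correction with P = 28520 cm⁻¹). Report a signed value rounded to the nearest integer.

Cr²⁺: group 6, so d-count = 6 − 2 = 4.
The d⁴ electrons fill as t₂g⁴ eg⁰.
The orbital stabilization is -1.6Δo = -1.6 × 29680 = -47488 cm⁻¹.
High-spin d⁴ would be t₂g³ eg¹ with 0 pairs; low-spin has 1, so 1 excess pair costs +1P = +28520 cm⁻¹.
Overall CFSE = -47488 + 28520 = -18968 cm⁻¹.

-18968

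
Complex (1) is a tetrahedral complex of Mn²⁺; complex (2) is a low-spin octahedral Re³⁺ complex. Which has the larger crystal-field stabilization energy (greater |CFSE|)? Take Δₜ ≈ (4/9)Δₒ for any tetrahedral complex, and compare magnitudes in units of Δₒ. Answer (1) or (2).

(1): Mn sits in group 7; removing 2 electrons leaves Mn²⁺ with 7 − 2 = 5 d electrons; With tetrahedral geometry the complex is necessarily high-spin; e² t₂³, CFSE = 0.0Δₜ ≈ 0.00Δₒ.
(2): Re is in group 7, so Re³⁺ is d⁴ (7 − 3 = 4); t2g^4 e_g^0, CFSE = -1.6Δₒ.
So (2) has the larger |CFSE|.

(2)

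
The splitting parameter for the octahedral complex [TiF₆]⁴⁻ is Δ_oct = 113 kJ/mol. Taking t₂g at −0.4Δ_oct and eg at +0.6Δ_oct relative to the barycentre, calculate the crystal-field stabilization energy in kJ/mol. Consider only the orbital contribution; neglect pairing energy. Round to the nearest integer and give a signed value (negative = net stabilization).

Each F⁻ contributes -1; 6 × (-1) = -6. With overall charge -4, Ti is in the +2 oxidation state.
Group 4 minus oxidation state +2 gives a d² configuration for Ti²⁺.
For octahedral d² the high- and low-spin configurations coincide.
The d² electrons fill as t₂g² eg⁰.
Orbital CFSE = 2(-0.4) + 0(0.6) = -0.8Δ_oct = -0.8 × 113 = -90 kJ/mol.

-90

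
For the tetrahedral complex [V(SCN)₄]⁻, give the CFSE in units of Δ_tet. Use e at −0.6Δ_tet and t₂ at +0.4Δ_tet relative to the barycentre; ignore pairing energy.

Each SCN⁻ contributes -1; 4 × (-1) = -4. With overall charge -1, V is in the +3 oxidation state.
V³⁺: group 5, so d-count = 5 − 3 = 2.
With tetrahedral geometry the complex is necessarily high-spin.
Configuration: e² t₂⁰.
CFSE = 2(-0.6Δ_tet) + 0(0.4Δ_tet) = -1.2Δ_tet + 0.0Δ_tet = -1.2Δ_tet.

-1.2 Δ_tet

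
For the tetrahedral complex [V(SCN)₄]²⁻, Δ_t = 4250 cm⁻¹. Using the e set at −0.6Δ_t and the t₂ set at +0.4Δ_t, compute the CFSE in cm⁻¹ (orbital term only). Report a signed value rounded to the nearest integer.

-3400

Each SCN⁻ contributes -1; 4 × (-1) = -4. With overall charge -2, V is in the +2 oxidation state.
Group 5 minus oxidation state +2 gives a d³ configuration for V²⁺.
Tetrahedral splitting is small, so the complex is high-spin.
Configuration: e² t₂¹.
The orbital stabilization is -0.8Δ_t = -0.8 × 4250 = -3400 cm⁻¹.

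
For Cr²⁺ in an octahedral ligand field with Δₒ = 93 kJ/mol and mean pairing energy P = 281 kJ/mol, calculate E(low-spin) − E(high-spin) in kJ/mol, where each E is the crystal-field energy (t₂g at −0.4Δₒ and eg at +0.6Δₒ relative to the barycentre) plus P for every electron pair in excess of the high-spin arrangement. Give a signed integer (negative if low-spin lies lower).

Cr sits in group 6; removing 2 electrons leaves Cr²⁺ with 6 − 2 = 4 d electrons.
In the high-spin limit (t₂g³ eg¹) the orbital term is -0.6Δₒ = -56 kJ/mol, with no excess pairing.
For low-spin the configuration is t₂g⁴ eg⁰: orbital energy -1.6 × 93 = -149 kJ/mol, and 1 additional pair relative to high-spin adds 281 kJ/mol, giving 132 kJ/mol.
Thus E(LS) − E(HS) = 188 kJ/mol.

188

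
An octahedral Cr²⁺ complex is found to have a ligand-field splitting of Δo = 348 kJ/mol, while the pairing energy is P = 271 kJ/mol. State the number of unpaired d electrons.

Cr is in group 6, so Cr²⁺ is d⁴ (6 − 2 = 4).
With Δo > P the complex is low-spin.
Filling d⁴ accordingly: t₂g⁴ eg⁰.
Unpaired electrons: 2.

2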